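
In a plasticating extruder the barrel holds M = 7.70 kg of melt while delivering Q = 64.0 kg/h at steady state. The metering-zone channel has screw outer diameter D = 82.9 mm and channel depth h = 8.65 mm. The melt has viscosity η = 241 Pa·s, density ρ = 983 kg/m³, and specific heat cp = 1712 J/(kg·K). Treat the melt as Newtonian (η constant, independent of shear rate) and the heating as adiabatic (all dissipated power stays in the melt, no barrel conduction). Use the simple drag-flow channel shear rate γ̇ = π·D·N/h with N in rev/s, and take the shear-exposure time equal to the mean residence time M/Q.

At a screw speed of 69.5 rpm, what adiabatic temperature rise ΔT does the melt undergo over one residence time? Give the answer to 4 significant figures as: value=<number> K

Throughput in SI: Q_s = 64.0 kg/h ÷ 3600 s/h = 0.0177778 kg/s
t_res = M / Q_s = 7.70 ÷ 0.0177778 = 433.125 s
Geometry in metres: D = 82.9 mm → 0.0829 m, h = 8.65 mm → 0.00865 m; screw speed N = 69.5 rpm = 1.15833 rev/s
γ̇ = π·D·N / h = π · 0.0829 · 1.15833 / 0.00865 = 34.8756 s⁻¹
ΔT = η·γ̇²·t_res/(ρ·cp) = [241 × 34.8756² × 433.125] / [983 × 1712] = 75.4426 K

value=75.44 K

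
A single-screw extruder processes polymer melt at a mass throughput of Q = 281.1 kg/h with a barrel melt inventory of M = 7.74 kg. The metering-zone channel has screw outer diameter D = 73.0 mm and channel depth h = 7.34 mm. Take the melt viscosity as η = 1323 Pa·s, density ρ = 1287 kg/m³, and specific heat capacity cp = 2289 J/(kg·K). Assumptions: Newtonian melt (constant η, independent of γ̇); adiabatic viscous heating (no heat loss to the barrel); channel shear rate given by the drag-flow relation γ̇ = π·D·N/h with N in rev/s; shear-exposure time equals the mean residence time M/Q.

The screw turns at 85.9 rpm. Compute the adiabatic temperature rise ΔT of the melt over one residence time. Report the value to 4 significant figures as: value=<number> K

value=89.07 K

Q_s = Q / 3600 = 281.1 / 3600 = 0.0780833 kg/s
Mean residence time: t_res = M/Q_s = 7.74 kg / 0.0780833 kg/s = 99.1249 s
Convert to SI: D = 0.073 m, h = 0.00734 m, N = 85.9/60 = 1.43167 rev/s
Shear rate: γ̇ = πDN/h = π·0.073·1.43167/0.00734 = 44.732 s⁻¹
Adiabatic rise: ΔT = η γ̇² t_res / (ρ cp) = 1323·(44.732)²·99.1249 / (1287·2289) = 89.0749 K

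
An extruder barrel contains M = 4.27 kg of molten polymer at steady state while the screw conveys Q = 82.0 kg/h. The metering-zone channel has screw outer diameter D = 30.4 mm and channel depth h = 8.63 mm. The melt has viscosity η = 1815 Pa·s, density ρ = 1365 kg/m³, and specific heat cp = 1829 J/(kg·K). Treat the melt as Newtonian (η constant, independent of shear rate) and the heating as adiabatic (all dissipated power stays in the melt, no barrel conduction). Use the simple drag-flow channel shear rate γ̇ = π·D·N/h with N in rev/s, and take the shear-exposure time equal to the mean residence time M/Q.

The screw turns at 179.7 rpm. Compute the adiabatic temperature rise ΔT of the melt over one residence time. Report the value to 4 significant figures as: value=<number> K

Convert throughput: Q = 82.0 kg/h = 82.0/3600 = 0.0227778 kg/s
t_res = M / Q_s = 4.27 / 0.0227778 = 187.463 s
Convert to SI: D = 0.0304 m, h = 0.00863 m, N = 179.7/60 = 2.995 rev/s
γ̇ = π·D·N / h = π · 0.0304 · 2.995 / 0.00863 = 33.1443 s⁻¹
ΔT = η·γ̇²·t_res/(ρ·cp) = [1815 × 33.1443² × 187.463] / [1365 × 1829] = 149.715 K

value=149.7 K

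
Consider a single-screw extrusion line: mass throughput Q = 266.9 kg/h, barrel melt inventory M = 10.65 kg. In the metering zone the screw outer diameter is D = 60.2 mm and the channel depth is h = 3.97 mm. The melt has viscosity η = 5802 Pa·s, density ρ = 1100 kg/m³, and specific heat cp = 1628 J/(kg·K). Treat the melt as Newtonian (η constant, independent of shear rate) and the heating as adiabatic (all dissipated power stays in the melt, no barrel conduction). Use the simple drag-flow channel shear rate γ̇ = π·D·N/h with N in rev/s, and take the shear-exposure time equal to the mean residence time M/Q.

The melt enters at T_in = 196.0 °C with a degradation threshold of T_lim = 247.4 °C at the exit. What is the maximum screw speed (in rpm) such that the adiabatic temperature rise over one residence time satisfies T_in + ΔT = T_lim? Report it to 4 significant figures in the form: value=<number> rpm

value=13.24 rpm

Convert throughput: Q = 266.9 kg/h = 266.9/3600 = 0.0741389 kg/s
t_res = M / Q_s = 10.65 ÷ 0.0741389 = 143.649 s
Geometry in SI: D = 60.2 mm → 0.0602 m, h = 3.97 mm → 0.00397 m
ΔT_a = T_lim − T_in = 247.4 °C − 196.0 °C = 51.4 K
Invert ΔT = ηγ̇²t_res/(ρcp) for γ̇: γ̇_max² = ΔT_a ρ cp / (η t_res) = 51.4·1100·1628 / (5802·143.649) = 110.441 s⁻²
γ̇_max = sqrt(110.441) = 10.5091 s⁻¹
N_max = γ̇_max·h / (π·D) = 10.5091 · 0.00397 / (π · 0.0602) = 0.220602 rev/s = 13.2361 rpm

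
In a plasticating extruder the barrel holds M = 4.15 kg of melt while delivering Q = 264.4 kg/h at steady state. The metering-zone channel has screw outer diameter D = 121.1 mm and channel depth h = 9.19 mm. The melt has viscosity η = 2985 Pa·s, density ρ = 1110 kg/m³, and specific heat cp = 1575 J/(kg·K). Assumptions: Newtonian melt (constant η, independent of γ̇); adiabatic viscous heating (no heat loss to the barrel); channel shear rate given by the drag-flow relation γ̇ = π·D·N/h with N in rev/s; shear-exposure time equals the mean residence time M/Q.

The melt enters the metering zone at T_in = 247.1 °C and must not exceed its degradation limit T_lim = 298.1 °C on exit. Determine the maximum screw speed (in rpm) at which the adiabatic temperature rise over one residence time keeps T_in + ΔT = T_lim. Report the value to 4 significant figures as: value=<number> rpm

value=33.32 rpm

Convert throughput: Q = 264.4 kg/h = 264.4/3600 = 0.0734444 kg/s
t_res = M / Q_s = 4.15 ÷ 0.0734444 = 56.5053 s
D = 121.1 mm = 0.1211 m;  h = 9.19 mm = 0.00919 m
Allowable rise: ΔT_a = T_lim − T_in = 298.1 − 247.1 = 51 K
γ̇_max² = ΔT_a·ρ·cp / (η·t_res) = [51 × 1110 × 1575] / [2985 × 56.5053] = 528.616 s⁻²
Take the square root: γ̇_max = √(528.616) = 22.9916 s⁻¹
Solve γ̇ = πDN/h for N: N_max = γ̇_max·h/(π·D) = 22.9916 × 0.00919 / (π × 0.1211) = 0.555382 rev/s = 33.3229 rpm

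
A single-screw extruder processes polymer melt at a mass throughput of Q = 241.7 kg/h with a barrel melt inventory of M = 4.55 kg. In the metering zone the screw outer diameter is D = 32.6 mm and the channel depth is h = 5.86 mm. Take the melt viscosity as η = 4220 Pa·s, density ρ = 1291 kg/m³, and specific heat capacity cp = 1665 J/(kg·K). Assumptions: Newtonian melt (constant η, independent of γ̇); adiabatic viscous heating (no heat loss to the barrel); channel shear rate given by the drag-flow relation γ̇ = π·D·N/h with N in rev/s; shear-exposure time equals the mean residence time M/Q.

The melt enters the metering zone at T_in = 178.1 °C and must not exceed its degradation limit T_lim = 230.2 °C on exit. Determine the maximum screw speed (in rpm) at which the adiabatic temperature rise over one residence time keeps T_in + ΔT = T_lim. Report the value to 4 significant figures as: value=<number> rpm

Q_s = Q / 3600 = 241.7 / 3600 = 0.0671389 kg/s
t_res = M / Q_s = 4.55 / 0.0671389 = 67.77 s
Convert to metres: D = 0.0326 m, h = 0.00586 m
ΔT_a = T_lim − T_in = 230.2 − 178.1 = 52.1 K
γ̇_max² = ΔT_a·ρ·cp / (η·t_res) = [52.1 × 1291 × 1665] / [4220 × 67.77] = 391.587 s⁻²
γ̇_max = sqrt(391.587) = 19.7886 s⁻¹
N_max = γ̇_max·h / (π·D) = 19.7886 · 0.00586 / (π · 0.0326) = 1.13226 rev/s = 67.9353 rpm

value=67.94 rpm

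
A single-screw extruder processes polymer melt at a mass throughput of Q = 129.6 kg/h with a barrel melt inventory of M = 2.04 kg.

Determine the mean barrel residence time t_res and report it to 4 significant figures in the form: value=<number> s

value=56.67 s

Q_s = Q / 3600 = 129.6 / 3600 = 0.036 kg/s
t_res = M / Q_s = 2.04 / 0.036 = 56.6667 s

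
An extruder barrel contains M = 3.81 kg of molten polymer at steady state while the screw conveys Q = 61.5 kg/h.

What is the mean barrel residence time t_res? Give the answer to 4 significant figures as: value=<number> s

value=223.0 s

Convert throughput: Q = 61.5 kg/h = 61.5/3600 = 0.0170833 kg/s
t_res = M / Q_s = 3.81 / 0.0170833 = 223.024 s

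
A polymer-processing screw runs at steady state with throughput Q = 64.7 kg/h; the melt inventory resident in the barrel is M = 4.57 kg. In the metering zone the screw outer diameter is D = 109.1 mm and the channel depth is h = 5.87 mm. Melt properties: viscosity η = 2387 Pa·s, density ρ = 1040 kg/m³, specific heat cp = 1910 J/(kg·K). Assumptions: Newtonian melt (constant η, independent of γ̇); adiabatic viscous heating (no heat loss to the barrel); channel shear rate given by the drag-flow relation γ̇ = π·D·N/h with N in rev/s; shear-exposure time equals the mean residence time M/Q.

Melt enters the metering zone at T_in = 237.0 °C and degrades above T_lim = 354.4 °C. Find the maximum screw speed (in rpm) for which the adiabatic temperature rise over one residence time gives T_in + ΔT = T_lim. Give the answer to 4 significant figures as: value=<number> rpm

Q_s = Q / 3600 = 64.7 / 3600 = 0.0179722 kg/s
t_res = M / Q_s = 4.57 ÷ 0.0179722 = 254.281 s
Convert to metres: D = 0.1091 m, h = 0.00587 m
ΔT_a = T_lim − T_in = 354.4 − 237.0 = 117.4 K
Invert ΔT = ηγ̇²t_res/(ρcp) for γ̇: γ̇_max² = ΔT_a ρ cp / (η t_res) = 117.4·1040·1910 / (2387·254.281) = 384.209 s⁻²
γ̇_max = sqrt(384.209) = 19.6013 s⁻¹
Solve γ̇ = πDN/h for N: N_max = γ̇_max·h/(π·D) = 19.6013 × 0.00587 / (π × 0.1091) = 0.335697 rev/s = 20.1418 rpm

value=20.14 rpm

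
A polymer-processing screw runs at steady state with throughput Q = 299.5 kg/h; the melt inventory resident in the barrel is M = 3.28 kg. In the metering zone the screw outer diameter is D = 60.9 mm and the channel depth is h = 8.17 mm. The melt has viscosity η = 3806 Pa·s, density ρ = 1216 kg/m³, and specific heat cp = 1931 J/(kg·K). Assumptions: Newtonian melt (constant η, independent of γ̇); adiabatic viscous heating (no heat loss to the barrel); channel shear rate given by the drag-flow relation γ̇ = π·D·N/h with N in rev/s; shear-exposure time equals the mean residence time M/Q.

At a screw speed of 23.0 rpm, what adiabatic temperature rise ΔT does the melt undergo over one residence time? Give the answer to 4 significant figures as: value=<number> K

Q_s = Q / 3600 = 299.5 / 3600 = 0.0831944 kg/s
t_res = M / Q_s = 3.28 / 0.0831944 = 39.4257 s
Convert to SI: D = 0.0609 m, h = 0.00817 m, N = 23.0/60 = 0.383333 rev/s
γ̇ = π·D·N / h = π · 0.0609 · 0.383333 / 0.00817 = 8.9768 s⁻¹
ΔT = η·γ̇²·t_res/(ρ·cp) = [3806 × 8.9768² × 39.4257] / [1216 × 1931] = 5.14963 K

value=5.150 K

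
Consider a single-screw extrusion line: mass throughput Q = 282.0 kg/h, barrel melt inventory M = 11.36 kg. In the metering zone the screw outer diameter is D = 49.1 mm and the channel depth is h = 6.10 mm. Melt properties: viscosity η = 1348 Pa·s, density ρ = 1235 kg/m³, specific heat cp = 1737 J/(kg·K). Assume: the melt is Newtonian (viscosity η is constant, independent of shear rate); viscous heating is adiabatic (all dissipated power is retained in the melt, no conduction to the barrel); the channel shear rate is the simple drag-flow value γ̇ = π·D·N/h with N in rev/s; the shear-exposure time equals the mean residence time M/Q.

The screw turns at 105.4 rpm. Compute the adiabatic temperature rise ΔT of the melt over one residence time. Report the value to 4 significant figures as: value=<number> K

value=179.8 K

Convert throughput: Q = 282.0 kg/h = 282.0/3600 = 0.0783333 kg/s
Mean residence time: t_res = M/Q_s = 11.36 kg / 0.0783333 kg/s = 145.021 s
D = 49.1 mm = 0.0491 m;  h = 6.10 mm = 0.0061 m;  N = 105.4 rpm / 60 = 1.75667 rev/s
γ̇ = π D N / h = (π)(0.0491)(1.75667) / 0.0061 = 44.4213 s⁻¹
Adiabatic rise: ΔT = η γ̇² t_res / (ρ cp) = 1348·(44.4213)²·145.021 / (1235·1737) = 179.819 K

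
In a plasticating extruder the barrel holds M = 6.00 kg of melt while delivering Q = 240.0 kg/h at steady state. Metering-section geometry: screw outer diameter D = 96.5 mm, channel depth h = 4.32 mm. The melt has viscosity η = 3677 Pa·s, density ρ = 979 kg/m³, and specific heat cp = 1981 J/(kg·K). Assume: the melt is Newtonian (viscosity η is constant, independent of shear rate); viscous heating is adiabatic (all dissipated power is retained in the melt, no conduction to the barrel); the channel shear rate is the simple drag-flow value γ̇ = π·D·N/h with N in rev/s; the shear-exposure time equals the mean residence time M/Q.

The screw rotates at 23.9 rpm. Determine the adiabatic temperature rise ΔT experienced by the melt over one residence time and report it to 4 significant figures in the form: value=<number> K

value=133.3 K

Convert throughput: Q = 240.0 kg/h = 240.0/3600 = 0.0666667 kg/s
t_res = M / Q_s = 6.00 ÷ 0.0666667 = 90 s
D = 96.5 mm = 0.0965 m;  h = 4.32 mm = 0.00432 m;  N = 23.9 rpm / 60 = 0.398333 rev/s
γ̇ = π D N / h = (π)(0.0965)(0.398333) / 0.00432 = 27.9538 s⁻¹
ΔT = η·γ̇²·t_res / (ρ·cp) = 3677 · (27.9538)² · 90 / (979 · 1981) = 133.337 K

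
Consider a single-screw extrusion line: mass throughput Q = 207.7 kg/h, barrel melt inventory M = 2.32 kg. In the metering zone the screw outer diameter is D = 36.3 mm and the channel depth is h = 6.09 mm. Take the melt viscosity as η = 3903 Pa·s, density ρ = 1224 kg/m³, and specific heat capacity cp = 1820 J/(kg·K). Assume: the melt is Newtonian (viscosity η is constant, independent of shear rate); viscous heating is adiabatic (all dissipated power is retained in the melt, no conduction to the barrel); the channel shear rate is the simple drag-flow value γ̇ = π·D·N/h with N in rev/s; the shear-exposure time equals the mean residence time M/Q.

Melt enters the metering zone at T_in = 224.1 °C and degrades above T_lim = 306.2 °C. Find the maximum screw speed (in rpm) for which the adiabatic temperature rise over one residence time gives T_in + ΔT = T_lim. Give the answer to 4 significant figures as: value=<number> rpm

value=109.4 rpm

Q_s = Q / 3600 = 207.7 / 3600 = 0.0576944 kg/s
t_res = M / Q_s = 2.32 / 0.0576944 = 40.2118 s
Convert to metres: D = 0.0363 m, h = 0.00609 m
ΔT_a = T_lim − T_in = 306.2 − 224.1 = 82.1 K
Invert ΔT = ηγ̇²t_res/(ρcp) for γ̇: γ̇_max² = ΔT_a ρ cp / (η t_res) = 82.1·1224·1820 / (3903·40.2118) = 1165.32 s⁻²
γ̇_max = sqrt(1165.32) = 34.1367 s⁻¹
Solve γ̇ = πDN/h for N: N_max = γ̇_max·h/(π·D) = 34.1367 × 0.00609 / (π × 0.0363) = 1.82298 rev/s = 109.379 rpm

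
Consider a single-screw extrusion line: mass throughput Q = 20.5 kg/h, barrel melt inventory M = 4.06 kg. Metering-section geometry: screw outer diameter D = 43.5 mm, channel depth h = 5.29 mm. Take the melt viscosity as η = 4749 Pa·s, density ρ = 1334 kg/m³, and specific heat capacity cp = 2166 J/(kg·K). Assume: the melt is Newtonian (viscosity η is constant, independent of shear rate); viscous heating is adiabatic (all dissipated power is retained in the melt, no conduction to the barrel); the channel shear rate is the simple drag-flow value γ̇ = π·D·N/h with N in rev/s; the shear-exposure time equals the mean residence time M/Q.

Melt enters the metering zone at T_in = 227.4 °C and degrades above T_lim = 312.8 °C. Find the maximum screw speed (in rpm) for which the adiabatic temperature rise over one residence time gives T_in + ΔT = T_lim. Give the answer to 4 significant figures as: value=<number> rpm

value=19.83 rpm

Convert throughput: Q = 20.5 kg/h = 20.5/3600 = 0.00569444 kg/s
Mean residence time: t_res = M/Q_s = 4.06 kg / 0.00569444 kg/s = 712.976 s
Geometry in SI: D = 43.5 mm → 0.0435 m, h = 5.29 mm → 0.00529 m
ΔT_a = T_lim − T_in = 312.8 − 227.4 = 85.4 K
γ̇_max² = ΔT_a·ρ·cp / (η·t_res) = [85.4 × 1334 × 2166] / [4749 × 712.976] = 72.8778 s⁻²
γ̇_max = sqrt(72.8778) = 8.53685 s⁻¹
N_max = γ̇_max·h / (π·D) = 8.53685 · 0.00529 / (π · 0.0435) = 0.330456 rev/s = 19.8274 rpm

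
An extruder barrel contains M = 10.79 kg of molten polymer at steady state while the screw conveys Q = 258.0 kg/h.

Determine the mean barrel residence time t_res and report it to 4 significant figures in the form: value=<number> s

Q_s = Q / 3600 = 258.0 / 3600 = 0.0716667 kg/s
Mean residence time: t_res = M/Q_s = 10.79 kg / 0.0716667 kg/s = 150.558 s

value=150.6 s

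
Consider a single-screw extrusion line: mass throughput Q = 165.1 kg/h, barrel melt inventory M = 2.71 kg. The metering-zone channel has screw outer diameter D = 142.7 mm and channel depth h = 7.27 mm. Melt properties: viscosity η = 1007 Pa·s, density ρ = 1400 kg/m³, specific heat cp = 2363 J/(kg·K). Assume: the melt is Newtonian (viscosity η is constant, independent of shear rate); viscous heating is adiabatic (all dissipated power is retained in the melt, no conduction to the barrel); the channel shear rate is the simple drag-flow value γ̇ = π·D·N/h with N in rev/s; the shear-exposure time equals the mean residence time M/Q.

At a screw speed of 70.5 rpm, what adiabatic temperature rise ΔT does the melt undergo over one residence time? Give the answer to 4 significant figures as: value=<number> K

value=94.43 K

Throughput in SI: Q_s = 165.1 kg/h ÷ 3600 s/h = 0.0458611 kg/s
Mean residence time: t_res = M/Q_s = 2.71 kg / 0.0458611 kg/s = 59.0915 s
Convert to SI: D = 0.1427 m, h = 0.00727 m, N = 70.5/60 = 1.175 rev/s
γ̇ = π D N / h = (π)(0.1427)(1.175) / 0.00727 = 72.4565 s⁻¹
Adiabatic rise: ΔT = η γ̇² t_res / (ρ cp) = 1007·(72.4565)²·59.0915 / (1400·2363) = 94.4315 K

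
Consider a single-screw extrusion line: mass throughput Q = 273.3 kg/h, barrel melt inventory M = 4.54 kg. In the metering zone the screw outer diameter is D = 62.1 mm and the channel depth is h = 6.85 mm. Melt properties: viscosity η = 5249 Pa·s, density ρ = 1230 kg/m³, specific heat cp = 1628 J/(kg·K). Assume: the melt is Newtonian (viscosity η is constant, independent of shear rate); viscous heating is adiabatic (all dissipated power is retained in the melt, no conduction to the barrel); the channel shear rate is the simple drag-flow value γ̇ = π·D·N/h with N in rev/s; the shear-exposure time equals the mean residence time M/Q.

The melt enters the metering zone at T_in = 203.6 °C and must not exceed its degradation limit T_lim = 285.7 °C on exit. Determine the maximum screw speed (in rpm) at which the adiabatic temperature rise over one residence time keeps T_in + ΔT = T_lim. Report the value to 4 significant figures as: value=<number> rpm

Throughput in SI: Q_s = 273.3 kg/h ÷ 3600 s/h = 0.0759167 kg/s
Mean residence time: t_res = M/Q_s = 4.54 kg / 0.0759167 kg/s = 59.8024 s
Convert to metres: D = 0.0621 m, h = 0.00685 m
ΔT_a = T_lim − T_in = 285.7 °C − 203.6 °C = 82.1 K
γ̇_max² = ΔT_a·ρ·cp / (η·t_res) = [82.1 × 1230 × 1628] / [5249 × 59.8024] = 523.73 s⁻²
γ̇_max = sqrt(523.73) = 22.8851 s⁻¹
Solve γ̇ = πDN/h for N: N_max = γ̇_max·h/(π·D) = 22.8851 × 0.00685 / (π × 0.0621) = 0.803531 rev/s = 48.2119 rpm

value=48.21 rpm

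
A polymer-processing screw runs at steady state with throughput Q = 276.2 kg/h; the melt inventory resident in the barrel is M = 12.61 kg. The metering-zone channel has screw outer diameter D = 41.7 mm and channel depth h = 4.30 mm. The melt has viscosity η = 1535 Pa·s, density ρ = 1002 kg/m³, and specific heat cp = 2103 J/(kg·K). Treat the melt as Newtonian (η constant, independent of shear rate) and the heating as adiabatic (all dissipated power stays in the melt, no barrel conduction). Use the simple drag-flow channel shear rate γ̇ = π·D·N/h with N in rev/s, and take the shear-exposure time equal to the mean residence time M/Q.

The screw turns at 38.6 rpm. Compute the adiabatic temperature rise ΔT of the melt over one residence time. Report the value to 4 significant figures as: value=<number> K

Convert throughput: Q = 276.2 kg/h = 276.2/3600 = 0.0767222 kg/s
t_res = M / Q_s = 12.61 / 0.0767222 = 164.359 s
Geometry in metres: D = 41.7 mm → 0.0417 m, h = 4.30 mm → 0.0043 m; screw speed N = 38.6 rpm = 0.643333 rev/s
γ̇ = π D N / h = (π)(0.0417)(0.643333) / 0.0043 = 19.5999 s⁻¹
Adiabatic rise: ΔT = η γ̇² t_res / (ρ cp) = 1535·(19.5999)²·164.359 / (1002·2103) = 45.9941 K

value=45.99 K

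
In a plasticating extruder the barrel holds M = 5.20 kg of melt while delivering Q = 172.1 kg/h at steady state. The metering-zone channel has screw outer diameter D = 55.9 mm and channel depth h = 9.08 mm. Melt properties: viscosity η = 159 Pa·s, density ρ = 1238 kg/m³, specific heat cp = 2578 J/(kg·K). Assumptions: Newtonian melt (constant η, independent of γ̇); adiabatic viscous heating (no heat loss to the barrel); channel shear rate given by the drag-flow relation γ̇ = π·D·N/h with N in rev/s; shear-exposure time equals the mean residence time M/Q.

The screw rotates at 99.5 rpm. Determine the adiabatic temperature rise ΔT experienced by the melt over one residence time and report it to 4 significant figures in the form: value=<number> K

Q_s = Q / 3600 = 172.1 / 3600 = 0.0478056 kg/s
t_res = M / Q_s = 5.20 ÷ 0.0478056 = 108.774 s
D = 55.9 mm = 0.0559 m;  h = 9.08 mm = 0.00908 m;  N = 99.5 rpm / 60 = 1.65833 rev/s
γ̇ = π·D·N / h = π · 0.0559 · 1.65833 / 0.00908 = 32.0736 s⁻¹
Adiabatic rise: ΔT = η γ̇² t_res / (ρ cp) = 159·(32.0736)²·108.774 / (1238·2578) = 5.5746 K

value=5.575 K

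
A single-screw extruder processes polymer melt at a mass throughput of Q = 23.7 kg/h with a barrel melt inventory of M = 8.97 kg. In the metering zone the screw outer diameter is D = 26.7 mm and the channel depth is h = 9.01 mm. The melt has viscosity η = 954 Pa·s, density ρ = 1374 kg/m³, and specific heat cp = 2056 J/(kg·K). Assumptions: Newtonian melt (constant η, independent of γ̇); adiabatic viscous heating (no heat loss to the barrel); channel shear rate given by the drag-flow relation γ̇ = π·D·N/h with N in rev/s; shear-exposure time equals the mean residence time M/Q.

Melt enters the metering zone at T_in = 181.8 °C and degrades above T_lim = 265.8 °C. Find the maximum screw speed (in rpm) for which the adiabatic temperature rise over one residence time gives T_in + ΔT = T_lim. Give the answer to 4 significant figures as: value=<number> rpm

Convert throughput: Q = 23.7 kg/h = 23.7/3600 = 0.00658333 kg/s
t_res = M / Q_s = 8.97 / 0.00658333 = 1362.53 s
Geometry in SI: D = 26.7 mm → 0.0267 m, h = 9.01 mm → 0.00901 m
ΔT_a = T_lim − T_in = 265.8 °C − 181.8 °C = 84 K
γ̇_max² = ΔT_a·ρ·cp/(η·t_res) = 84·1374·2056/(954·1362.53) = 182.555 s⁻²
γ̇_max = sqrt(182.555) = 13.5113 s⁻¹
N_max = γ̇_max·h / (π·D) = 13.5113 · 0.00901 / (π · 0.0267) = 1.45131 rev/s = 87.0787 rpm

value=87.08 rpm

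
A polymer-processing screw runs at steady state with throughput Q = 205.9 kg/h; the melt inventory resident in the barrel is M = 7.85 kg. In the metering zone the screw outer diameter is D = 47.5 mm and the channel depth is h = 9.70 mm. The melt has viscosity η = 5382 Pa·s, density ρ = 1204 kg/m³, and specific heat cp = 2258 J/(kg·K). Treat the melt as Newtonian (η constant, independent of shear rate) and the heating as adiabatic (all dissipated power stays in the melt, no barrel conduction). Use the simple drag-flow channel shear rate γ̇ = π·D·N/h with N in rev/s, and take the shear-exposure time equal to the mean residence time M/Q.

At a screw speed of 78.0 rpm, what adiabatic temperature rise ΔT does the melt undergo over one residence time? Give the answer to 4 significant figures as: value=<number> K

Convert throughput: Q = 205.9 kg/h = 205.9/3600 = 0.0571944 kg/s
Mean residence time: t_res = M/Q_s = 7.85 kg / 0.0571944 kg/s = 137.251 s
D = 47.5 mm = 0.0475 m;  h = 9.70 mm = 0.0097 m;  N = 78.0 rpm / 60 = 1.3 rev/s
γ̇ = π·D·N / h = π · 0.0475 · 1.3 / 0.0097 = 19.9993 s⁻¹
Adiabatic rise: ΔT = η γ̇² t_res / (ρ cp) = 5382·(19.9993)²·137.251 / (1204·2258) = 108.677 K

value=108.7 K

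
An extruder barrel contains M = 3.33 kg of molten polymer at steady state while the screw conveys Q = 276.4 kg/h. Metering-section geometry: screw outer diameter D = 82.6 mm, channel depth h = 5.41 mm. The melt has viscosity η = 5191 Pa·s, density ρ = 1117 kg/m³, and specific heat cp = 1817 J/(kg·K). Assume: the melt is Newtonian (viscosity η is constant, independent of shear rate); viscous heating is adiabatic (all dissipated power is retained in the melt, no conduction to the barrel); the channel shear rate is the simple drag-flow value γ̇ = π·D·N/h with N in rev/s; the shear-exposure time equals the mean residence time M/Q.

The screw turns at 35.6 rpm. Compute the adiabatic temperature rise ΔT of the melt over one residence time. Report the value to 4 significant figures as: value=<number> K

value=89.85 K

Throughput in SI: Q_s = 276.4 kg/h ÷ 3600 s/h = 0.0767778 kg/s
Mean residence time: t_res = M/Q_s = 3.33 kg / 0.0767778 kg/s = 43.3719 s
D = 82.6 mm = 0.0826 m;  h = 5.41 mm = 0.00541 m;  N = 35.6 rpm / 60 = 0.593333 rev/s
γ̇ = π·D·N / h = π · 0.0826 · 0.593333 / 0.00541 = 28.4598 s⁻¹
Adiabatic rise: ΔT = η γ̇² t_res / (ρ cp) = 5191·(28.4598)²·43.3719 / (1117·1817) = 89.8492 K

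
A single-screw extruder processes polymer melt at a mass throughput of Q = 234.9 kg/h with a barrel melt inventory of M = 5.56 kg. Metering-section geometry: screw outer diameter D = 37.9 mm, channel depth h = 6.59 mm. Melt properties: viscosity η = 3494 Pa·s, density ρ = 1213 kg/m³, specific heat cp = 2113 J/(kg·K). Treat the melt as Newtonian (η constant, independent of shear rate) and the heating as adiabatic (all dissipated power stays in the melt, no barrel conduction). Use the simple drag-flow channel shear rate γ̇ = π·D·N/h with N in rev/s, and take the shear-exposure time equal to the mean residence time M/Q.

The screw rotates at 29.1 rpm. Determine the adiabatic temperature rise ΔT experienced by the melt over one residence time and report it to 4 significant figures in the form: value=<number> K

value=8.920 K

Convert throughput: Q = 234.9 kg/h = 234.9/3600 = 0.06525 kg/s
t_res = M / Q_s = 5.56 ÷ 0.06525 = 85.2107 s
Convert to SI: D = 0.0379 m, h = 0.00659 m, N = 29.1/60 = 0.485 rev/s
γ̇ = π·D·N / h = π · 0.0379 · 0.485 / 0.00659 = 8.76285 s⁻¹
Adiabatic rise: ΔT = η γ̇² t_res / (ρ cp) = 3494·(8.76285)²·85.2107 / (1213·2113) = 8.91965 K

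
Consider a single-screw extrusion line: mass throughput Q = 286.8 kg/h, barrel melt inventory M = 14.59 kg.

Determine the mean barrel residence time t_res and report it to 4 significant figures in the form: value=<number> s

value=183.1 s

Throughput in SI: Q_s = 286.8 kg/h ÷ 3600 s/h = 0.0796667 kg/s
t_res = M / Q_s = 14.59 ÷ 0.0796667 = 183.138 s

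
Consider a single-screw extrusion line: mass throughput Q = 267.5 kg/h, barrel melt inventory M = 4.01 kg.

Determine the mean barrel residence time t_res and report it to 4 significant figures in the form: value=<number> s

Throughput in SI: Q_s = 267.5 kg/h ÷ 3600 s/h = 0.0743056 kg/s
t_res = M / Q_s = 4.01 / 0.0743056 = 53.9664 s

value=53.97 s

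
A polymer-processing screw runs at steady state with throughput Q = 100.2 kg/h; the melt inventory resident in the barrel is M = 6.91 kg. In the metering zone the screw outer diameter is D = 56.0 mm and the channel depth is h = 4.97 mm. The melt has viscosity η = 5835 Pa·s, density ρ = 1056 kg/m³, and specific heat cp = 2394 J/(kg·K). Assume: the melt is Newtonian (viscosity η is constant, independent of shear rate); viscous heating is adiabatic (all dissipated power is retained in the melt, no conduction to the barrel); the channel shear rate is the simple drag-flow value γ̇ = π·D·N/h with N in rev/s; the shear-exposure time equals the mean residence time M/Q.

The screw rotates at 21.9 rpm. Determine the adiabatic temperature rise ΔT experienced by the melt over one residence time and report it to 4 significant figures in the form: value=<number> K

Convert throughput: Q = 100.2 kg/h = 100.2/3600 = 0.0278333 kg/s
t_res = M / Q_s = 6.91 / 0.0278333 = 248.263 s
Convert to SI: D = 0.056 m, h = 0.00497 m, N = 21.9/60 = 0.365 rev/s
γ̇ = π·D·N / h = π · 0.056 · 0.365 / 0.00497 = 12.9204 s⁻¹
ΔT = η·γ̇²·t_res/(ρ·cp) = [5835 × 12.9204² × 248.263] / [1056 × 2394] = 95.6565 K

value=95.66 K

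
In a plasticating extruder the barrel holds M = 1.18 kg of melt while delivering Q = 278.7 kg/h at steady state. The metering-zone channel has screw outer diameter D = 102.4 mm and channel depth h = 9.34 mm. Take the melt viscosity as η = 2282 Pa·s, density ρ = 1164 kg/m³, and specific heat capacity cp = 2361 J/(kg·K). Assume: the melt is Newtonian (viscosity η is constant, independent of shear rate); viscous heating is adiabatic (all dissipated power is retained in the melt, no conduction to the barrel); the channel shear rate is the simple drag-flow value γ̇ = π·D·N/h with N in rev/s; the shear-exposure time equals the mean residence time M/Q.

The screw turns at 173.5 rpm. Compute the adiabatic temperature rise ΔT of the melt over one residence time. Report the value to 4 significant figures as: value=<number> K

Convert throughput: Q = 278.7 kg/h = 278.7/3600 = 0.0774167 kg/s
Mean residence time: t_res = M/Q_s = 1.18 kg / 0.0774167 kg/s = 15.2422 s
Geometry in metres: D = 102.4 mm → 0.1024 m, h = 9.34 mm → 0.00934 m; screw speed N = 173.5 rpm = 2.89167 rev/s
γ̇ = π D N / h = (π)(0.1024)(2.89167) / 0.00934 = 99.5981 s⁻¹
ΔT = η·γ̇²·t_res/(ρ·cp) = [2282 × 99.5981² × 15.2422] / [1164 × 2361] = 125.55 K

value=125.5 K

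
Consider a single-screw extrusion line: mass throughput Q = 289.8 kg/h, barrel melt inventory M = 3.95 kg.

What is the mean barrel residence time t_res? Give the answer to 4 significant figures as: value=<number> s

Throughput in SI: Q_s = 289.8 kg/h ÷ 3600 s/h = 0.0805 kg/s
t_res = M / Q_s = 3.95 / 0.0805 = 49.0683 s

value=49.07 s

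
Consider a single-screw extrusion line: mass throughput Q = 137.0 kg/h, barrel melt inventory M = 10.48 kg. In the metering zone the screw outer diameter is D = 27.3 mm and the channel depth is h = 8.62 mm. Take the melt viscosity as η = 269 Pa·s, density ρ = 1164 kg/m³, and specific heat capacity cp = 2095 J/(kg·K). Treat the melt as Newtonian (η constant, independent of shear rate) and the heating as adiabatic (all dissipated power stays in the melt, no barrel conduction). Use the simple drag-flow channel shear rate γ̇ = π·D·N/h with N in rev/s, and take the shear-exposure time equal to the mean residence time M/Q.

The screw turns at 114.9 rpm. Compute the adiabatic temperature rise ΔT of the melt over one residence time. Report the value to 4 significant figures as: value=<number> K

Throughput in SI: Q_s = 137.0 kg/h ÷ 3600 s/h = 0.0380556 kg/s
Mean residence time: t_res = M/Q_s = 10.48 kg / 0.0380556 kg/s = 275.387 s
Geometry in metres: D = 27.3 mm → 0.0273 m, h = 8.62 mm → 0.00862 m; screw speed N = 114.9 rpm = 1.915 rev/s
γ̇ = π D N / h = (π)(0.0273)(1.915) / 0.00862 = 19.0535 s⁻¹
ΔT = η·γ̇²·t_res/(ρ·cp) = [269 × 19.0535² × 275.387] / [1164 × 2095] = 11.0282 K

value=11.03 K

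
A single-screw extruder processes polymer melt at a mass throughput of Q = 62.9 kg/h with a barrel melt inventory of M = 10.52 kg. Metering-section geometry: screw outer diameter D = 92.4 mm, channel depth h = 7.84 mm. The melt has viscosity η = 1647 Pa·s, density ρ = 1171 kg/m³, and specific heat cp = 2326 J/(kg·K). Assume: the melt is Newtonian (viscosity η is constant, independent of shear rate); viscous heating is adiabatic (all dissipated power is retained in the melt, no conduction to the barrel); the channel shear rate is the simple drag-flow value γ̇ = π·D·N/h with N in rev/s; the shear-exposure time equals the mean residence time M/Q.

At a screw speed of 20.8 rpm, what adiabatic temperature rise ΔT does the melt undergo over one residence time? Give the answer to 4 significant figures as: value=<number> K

value=59.98 K

Convert throughput: Q = 62.9 kg/h = 62.9/3600 = 0.0174722 kg/s
Mean residence time: t_res = M/Q_s = 10.52 kg / 0.0174722 kg/s = 602.099 s
D = 92.4 mm = 0.0924 m;  h = 7.84 mm = 0.00784 m;  N = 20.8 rpm / 60 = 0.346667 rev/s
Shear rate: γ̇ = πDN/h = π·0.0924·0.346667/0.00784 = 12.8356 s⁻¹
ΔT = η·γ̇²·t_res / (ρ·cp) = 1647 · (12.8356)² · 602.099 / (1171 · 2326) = 59.9833 K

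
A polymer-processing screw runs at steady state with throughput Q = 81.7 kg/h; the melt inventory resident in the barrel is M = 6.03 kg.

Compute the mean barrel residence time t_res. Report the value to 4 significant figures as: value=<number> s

Convert throughput: Q = 81.7 kg/h = 81.7/3600 = 0.0226944 kg/s
Mean residence time: t_res = M/Q_s = 6.03 kg / 0.0226944 kg/s = 265.704 s

value=265.7 s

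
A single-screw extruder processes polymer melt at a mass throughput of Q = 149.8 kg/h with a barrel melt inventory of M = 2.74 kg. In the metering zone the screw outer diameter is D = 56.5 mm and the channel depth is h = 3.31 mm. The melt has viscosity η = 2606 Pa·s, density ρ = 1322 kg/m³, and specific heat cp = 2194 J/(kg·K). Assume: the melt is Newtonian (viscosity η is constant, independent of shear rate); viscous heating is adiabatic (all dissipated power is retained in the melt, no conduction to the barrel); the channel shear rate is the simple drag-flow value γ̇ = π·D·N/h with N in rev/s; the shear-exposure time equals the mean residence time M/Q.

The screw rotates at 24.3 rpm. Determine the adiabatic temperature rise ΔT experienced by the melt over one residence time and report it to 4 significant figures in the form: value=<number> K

value=27.91 K

Q_s = Q / 3600 = 149.8 / 3600 = 0.0416111 kg/s
t_res = M / Q_s = 2.74 / 0.0416111 = 65.8478 s
Convert to SI: D = 0.0565 m, h = 0.00331 m, N = 24.3/60 = 0.405 rev/s
Shear rate: γ̇ = πDN/h = π·0.0565·0.405/0.00331 = 21.7183 s⁻¹
Adiabatic rise: ΔT = η γ̇² t_res / (ρ cp) = 2606·(21.7183)²·65.8478 / (1322·2194) = 27.906 K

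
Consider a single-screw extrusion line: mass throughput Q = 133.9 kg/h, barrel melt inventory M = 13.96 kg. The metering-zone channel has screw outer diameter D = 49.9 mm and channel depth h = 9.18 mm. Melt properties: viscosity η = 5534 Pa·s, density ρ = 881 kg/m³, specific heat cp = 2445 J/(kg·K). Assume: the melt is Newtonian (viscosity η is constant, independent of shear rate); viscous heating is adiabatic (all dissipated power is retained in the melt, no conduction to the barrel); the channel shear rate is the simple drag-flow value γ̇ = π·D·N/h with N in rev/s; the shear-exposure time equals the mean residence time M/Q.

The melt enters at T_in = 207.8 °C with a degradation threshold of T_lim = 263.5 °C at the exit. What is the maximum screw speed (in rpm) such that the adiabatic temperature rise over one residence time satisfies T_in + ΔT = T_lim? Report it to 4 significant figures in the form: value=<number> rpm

value=26.70 rpm

Q_s = Q / 3600 = 133.9 / 3600 = 0.0371944 kg/s
Mean residence time: t_res = M/Q_s = 13.96 kg / 0.0371944 kg/s = 375.325 s
Convert to metres: D = 0.0499 m, h = 0.00918 m
ΔT_a = T_lim − T_in = 263.5 °C − 207.8 °C = 55.7 K
γ̇_max² = ΔT_a·ρ·cp / (η·t_res) = [55.7 × 881 × 2445] / [5534 × 375.325] = 57.7648 s⁻²
Take the square root: γ̇_max = √(57.7648) = 7.60032 s⁻¹
Solve γ̇ = πDN/h for N: N_max = γ̇_max·h/(π·D) = 7.60032 × 0.00918 / (π × 0.0499) = 0.445066 rev/s = 26.7039 rpm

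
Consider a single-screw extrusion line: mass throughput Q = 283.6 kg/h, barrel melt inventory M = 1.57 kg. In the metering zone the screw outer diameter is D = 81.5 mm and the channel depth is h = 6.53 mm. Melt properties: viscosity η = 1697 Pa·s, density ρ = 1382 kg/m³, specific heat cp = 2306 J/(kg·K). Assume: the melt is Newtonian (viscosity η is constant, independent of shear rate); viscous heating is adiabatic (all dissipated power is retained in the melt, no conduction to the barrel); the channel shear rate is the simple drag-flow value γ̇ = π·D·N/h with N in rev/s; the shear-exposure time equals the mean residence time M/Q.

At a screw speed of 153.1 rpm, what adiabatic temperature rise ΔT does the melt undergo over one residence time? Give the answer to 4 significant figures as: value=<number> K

value=106.2 K

Q_s = Q / 3600 = 283.6 / 3600 = 0.0787778 kg/s
Mean residence time: t_res = M/Q_s = 1.57 kg / 0.0787778 kg/s = 19.9295 s
Geometry in metres: D = 81.5 mm → 0.0815 m, h = 6.53 mm → 0.00653 m; screw speed N = 153.1 rpm = 2.55167 rev/s
γ̇ = π D N / h = (π)(0.0815)(2.55167) / 0.00653 = 100.05 s⁻¹
Adiabatic rise: ΔT = η γ̇² t_res / (ρ cp) = 1697·(100.05)²·19.9295 / (1382·2306) = 106.23 K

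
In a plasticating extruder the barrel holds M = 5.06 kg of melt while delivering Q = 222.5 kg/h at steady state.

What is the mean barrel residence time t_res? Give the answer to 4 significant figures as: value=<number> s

Convert throughput: Q = 222.5 kg/h = 222.5/3600 = 0.0618056 kg/s
Mean residence time: t_res = M/Q_s = 5.06 kg / 0.0618056 kg/s = 81.8697 s

value=81.87 s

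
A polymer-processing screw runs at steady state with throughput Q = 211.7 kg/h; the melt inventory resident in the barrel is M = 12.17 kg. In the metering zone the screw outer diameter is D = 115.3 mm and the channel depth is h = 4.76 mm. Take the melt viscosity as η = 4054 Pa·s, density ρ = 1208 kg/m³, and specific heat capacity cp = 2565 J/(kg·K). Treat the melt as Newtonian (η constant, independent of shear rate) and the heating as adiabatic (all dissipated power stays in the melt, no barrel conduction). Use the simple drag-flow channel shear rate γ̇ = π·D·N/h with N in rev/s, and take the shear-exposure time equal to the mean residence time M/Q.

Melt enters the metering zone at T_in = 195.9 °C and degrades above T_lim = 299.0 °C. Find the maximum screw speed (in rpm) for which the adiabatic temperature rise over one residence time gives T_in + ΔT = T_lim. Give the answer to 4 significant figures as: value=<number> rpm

Convert throughput: Q = 211.7 kg/h = 211.7/3600 = 0.0588056 kg/s
t_res = M / Q_s = 12.17 ÷ 0.0588056 = 206.953 s
D = 115.3 mm = 0.1153 m;  h = 4.76 mm = 0.00476 m
ΔT_a = T_lim − T_in = 299.0 − 195.9 = 103.1 K
γ̇_max² = ΔT_a·ρ·cp / (η·t_res) = [103.1 × 1208 × 2565] / [4054 × 206.953] = 380.765 s⁻²
γ̇_max = sqrt(380.765) = 19.5132 s⁻¹
N_max = γ̇_max·h / (π·D) = 19.5132 · 0.00476 / (π · 0.1153) = 0.256423 rev/s = 15.3854 rpm

value=15.39 rpm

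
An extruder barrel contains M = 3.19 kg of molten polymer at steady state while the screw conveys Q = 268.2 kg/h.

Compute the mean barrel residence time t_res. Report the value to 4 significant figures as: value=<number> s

Q_s = Q / 3600 = 268.2 / 3600 = 0.0745 kg/s
Mean residence time: t_res = M/Q_s = 3.19 kg / 0.0745 kg/s = 42.8188 s

value=42.82 s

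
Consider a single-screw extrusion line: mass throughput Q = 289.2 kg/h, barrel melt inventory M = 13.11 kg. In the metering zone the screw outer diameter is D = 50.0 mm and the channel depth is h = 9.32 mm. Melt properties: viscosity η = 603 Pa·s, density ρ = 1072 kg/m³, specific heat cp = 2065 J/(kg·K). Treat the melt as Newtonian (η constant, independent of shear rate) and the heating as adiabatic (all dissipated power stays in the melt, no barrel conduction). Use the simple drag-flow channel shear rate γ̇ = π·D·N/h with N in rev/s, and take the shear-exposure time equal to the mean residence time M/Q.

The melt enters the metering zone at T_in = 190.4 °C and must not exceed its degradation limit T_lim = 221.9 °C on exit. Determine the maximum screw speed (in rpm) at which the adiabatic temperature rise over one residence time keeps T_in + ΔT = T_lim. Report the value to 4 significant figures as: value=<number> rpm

value=94.76 rpm

Throughput in SI: Q_s = 289.2 kg/h ÷ 3600 s/h = 0.0803333 kg/s
t_res = M / Q_s = 13.11 ÷ 0.0803333 = 163.195 s
Convert to metres: D = 0.05 m, h = 0.00932 m
Allowable rise: ΔT_a = T_lim − T_in = 221.9 − 190.4 = 31.5 K
γ̇_max² = ΔT_a·ρ·cp/(η·t_res) = 31.5·1072·2065/(603·163.195) = 708.6 s⁻²
γ̇_max = √708.6 = 26.6195 s⁻¹
Solve γ̇ = πDN/h for N: N_max = γ̇_max·h/(π·D) = 26.6195 × 0.00932 / (π × 0.05) = 1.57942 rev/s = 94.765 rpm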